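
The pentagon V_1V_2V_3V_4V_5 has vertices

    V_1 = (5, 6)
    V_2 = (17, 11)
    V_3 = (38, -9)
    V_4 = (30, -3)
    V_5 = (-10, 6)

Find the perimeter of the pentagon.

|V_1V_2| = √((12)² + (5)²) = √169 = 13
|V_2V_3| = √((21)² + (-20)²) = √841 = 29
|V_3V_4| = √((-8)² + (6)²) = √100 = 10
|V_4V_5| = √((-40)² + (9)²) = √1681 = 41
|V_5V_1| = √((15)² + (0)²) = √225 = 15
Perimeter = 13 + 29 + 10 + 41 + 15 = 108.

108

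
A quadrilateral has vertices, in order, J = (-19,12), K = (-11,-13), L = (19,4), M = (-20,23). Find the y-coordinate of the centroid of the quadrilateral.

Apply the shoelace (surveyor's) formula. First the cross-terms c_i = x_i·y_{i+1} − x_{i+1}·y_i:
  379, 203, 517, 197  ⇒  2A = 1296, A = 648.
Then Σ (y_i + y_{i+1})·c_i = 18648, so ȳ = 18648 / (6·648) = 259/54.

259/54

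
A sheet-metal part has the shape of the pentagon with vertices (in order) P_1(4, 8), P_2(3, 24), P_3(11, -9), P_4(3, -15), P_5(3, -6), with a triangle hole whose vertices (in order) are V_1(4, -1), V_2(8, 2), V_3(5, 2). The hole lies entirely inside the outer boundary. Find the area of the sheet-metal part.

136.5

Outer boundary:
Σ = (72) + (-291) + (-138) + (27) + (48) = -282
Area = |Σ|/2 = 141.
Hole:
Σ = (16) + (6) + (-13) = 9
Area = |Σ|/2 = 4.5.
Net area = 141 − 4.5 = 136.5.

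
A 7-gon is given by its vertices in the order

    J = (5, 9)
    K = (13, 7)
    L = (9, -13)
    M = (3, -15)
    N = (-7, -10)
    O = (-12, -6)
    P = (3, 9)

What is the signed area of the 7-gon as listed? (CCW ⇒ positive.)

Cross-terms: -82, -232, -96, -135, -78, -90, -18  ⇒  Σ = -731
Signed area = Σ/2 = -365.5 (negative ⇒ clockwise traversal).

-365.5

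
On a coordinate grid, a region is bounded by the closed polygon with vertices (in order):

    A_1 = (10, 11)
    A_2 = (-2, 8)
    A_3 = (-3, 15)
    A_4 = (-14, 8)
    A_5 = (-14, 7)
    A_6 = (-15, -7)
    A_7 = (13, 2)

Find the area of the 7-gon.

Apply the shoelace formula: 2A = Σ (x_i·y_{i+1} − x_{i+1}·y_i), indices taken mod 7.
Σ = (102) + (-6) + (186) + (14) + (203) + (61) + (123) = 683
Area = |Σ|/2 = 341.5.

341.5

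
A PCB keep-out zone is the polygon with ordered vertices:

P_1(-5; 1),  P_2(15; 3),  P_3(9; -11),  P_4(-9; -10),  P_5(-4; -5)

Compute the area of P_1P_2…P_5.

217.5

Apply Gauss's area formula: 2A = Σ (x_i·y_{i+1} − x_{i+1}·y_i), indices taken mod 5.
Σ = (-30) + (-192) + (-189) + (5) + (-29) = -435
Area = |Σ|/2 = 217.5.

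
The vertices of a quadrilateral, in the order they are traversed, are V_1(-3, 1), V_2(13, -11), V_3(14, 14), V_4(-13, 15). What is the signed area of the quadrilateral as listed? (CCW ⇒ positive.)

390

Apply the shoelace (surveyor's) formula: 2A = Σ (x_i·y_{i+1} − x_{i+1}·y_i), indices taken mod 4.
Σ = (20) + (336) + (392) + (32) = 780
Signed area = Σ/2 = 390 (positive ⇒ counter-clockwise traversal).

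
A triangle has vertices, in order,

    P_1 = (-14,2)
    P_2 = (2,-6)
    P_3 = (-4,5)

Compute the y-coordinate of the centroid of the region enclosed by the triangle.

Apply the surveyor's formula. First the cross-terms c_i = x_i·y_{i+1} − x_{i+1}·y_i:
  80, -14, 62  ⇒  2A = 128, A = 64.
Then Σ (y_i + y_{i+1})·c_i = 128, so ȳ = 128 / (6·64) = 1/3.

1/3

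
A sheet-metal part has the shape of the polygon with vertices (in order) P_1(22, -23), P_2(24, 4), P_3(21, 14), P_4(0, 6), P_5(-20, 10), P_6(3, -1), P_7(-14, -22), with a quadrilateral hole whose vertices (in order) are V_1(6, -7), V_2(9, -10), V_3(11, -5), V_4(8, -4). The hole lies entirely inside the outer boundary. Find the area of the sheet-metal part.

Outer boundary:
Σ = (640) + (252) + (126) + (120) + (-10) + (-80) + (806) = 1854
Area = |Σ|/2 = 927.
Hole:
Apply the shoelace (surveyor's) formula: 2A = Σ (x_i·y_{i+1} − x_{i+1}·y_i), indices taken mod 4.
Cross-terms: 3, 65, -4, -32  ⇒  Σ = 32
Area = |Σ|/2 = 16.
Net area = 927 − 16 = 911.

911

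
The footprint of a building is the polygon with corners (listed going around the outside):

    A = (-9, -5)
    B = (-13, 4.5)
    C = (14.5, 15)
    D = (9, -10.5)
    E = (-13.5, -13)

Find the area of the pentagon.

Apply the shoelace (surveyor's) formula: 2A = Σ (x_i·y_{i+1} − x_{i+1}·y_i), indices taken mod 5.
Σ = (-105.5) + (-260.25) + (-287.25) + (-258.75) + (-49.5) = -961.25
Area = |Σ|/2 = 480.625.

480.625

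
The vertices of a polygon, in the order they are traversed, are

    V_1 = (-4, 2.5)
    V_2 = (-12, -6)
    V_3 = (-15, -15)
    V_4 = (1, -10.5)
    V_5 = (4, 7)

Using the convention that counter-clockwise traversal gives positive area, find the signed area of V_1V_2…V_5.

201.75

Apply the shoelace (surveyor's) formula: 2A = Σ (x_i·y_{i+1} − x_{i+1}·y_i), indices taken mod 5.
Σ = (54) + (90) + (172.5) + (49) + (38) = 403.5
Signed area = Σ/2 = 201.75 (positive ⇒ counter-clockwise traversal).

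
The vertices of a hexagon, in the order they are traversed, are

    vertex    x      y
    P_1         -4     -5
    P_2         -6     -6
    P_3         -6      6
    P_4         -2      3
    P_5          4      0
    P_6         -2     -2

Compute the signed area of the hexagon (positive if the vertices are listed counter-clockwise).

-51

Σ = (-6) + (-72) + (-6) + (-12) + (-8) + (2) = -102
Signed area = Σ/2 = -51 (negative ⇒ clockwise traversal).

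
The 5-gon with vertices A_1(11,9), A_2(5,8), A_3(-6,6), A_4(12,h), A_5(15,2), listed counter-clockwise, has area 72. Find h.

2

The doubled signed area Σ (x_i y_{i+1} − x_{i+1} y_i) is linear in h.
With h=0 it equals 186; the coefficient of h is -21 (from the two edges through A_4).
So -21·h + 186 = 2·72 = 144 ⇒ h = 2.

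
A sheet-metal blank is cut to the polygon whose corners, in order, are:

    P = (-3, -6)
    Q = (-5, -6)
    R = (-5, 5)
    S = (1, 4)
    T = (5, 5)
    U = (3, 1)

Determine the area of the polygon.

66

Σ = (-12) + (-55) + (-25) + (-15) + (-10) + (-15) = -132
Area = |Σ|/2 = 66.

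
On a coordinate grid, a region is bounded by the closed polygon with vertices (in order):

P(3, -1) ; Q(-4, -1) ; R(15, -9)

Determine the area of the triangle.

28

Apply the shoelace formula: 2A = Σ (x_i·y_{i+1} − x_{i+1}·y_i), indices taken mod 3.
Cross-terms: -7, 51, 12  ⇒  Σ = 56
Area = |Σ|/2 = 28.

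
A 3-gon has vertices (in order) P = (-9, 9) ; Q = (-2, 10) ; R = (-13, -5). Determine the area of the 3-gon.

Cross-terms: -72, 140, -162  ⇒  Σ = -94
Area = |Σ|/2 = 47.

47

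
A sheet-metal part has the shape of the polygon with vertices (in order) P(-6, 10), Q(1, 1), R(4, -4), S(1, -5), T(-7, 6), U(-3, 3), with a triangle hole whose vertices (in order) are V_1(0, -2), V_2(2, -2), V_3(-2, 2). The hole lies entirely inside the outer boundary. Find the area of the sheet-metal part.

Outer boundary:
Apply Gauss's area formula: 2A = Σ (x_i·y_{i+1} − x_{i+1}·y_i), indices taken mod 6.
Cross-terms: -16, -8, -16, -29, -3, -12  ⇒  Σ = -84
Area = |Σ|/2 = 42.
Hole:
Apply the shoelace formula: 2A = Σ (x_i·y_{i+1} − x_{i+1}·y_i), indices taken mod 3.
V_1→V_2: (0)(-2) − (2)(-2) = 4
V_2→V_3: (2)(2) − (-2)(-2) = 0
V_3→V_1: (-2)(-2) − (0)(2) = 4
Σ = 8
Area = |Σ|/2 = 4.
Net area = 42 − 4 = 38.

38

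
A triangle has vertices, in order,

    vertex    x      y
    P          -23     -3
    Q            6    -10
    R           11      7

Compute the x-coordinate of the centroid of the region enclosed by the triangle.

Apply the shoelace (surveyor's) formula. First the cross-terms c_i = x_i·y_{i+1} − x_{i+1}·y_i:
  248, 152, 128  ⇒  2A = 528, A = 264.
Then Σ (x_i + x_{i+1})·c_i = -3168, so x̄ = -3168 / (6·264) = -2.

-2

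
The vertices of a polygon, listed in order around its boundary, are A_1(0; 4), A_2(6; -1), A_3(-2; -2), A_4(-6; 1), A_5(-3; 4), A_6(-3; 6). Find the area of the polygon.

Apply the shoelace (surveyor's) formula: 2A = Σ (x_i·y_{i+1} − x_{i+1}·y_i), indices taken mod 6.
A_1→A_2: (0)(-1) − (6)(4) = -24
A_2→A_3: (6)(-2) − (-2)(-1) = -14
A_3→A_4: (-2)(1) − (-6)(-2) = -14
A_4→A_5: (-6)(4) − (-3)(1) = -21
A_5→A_6: (-3)(6) − (-3)(4) = -6
A_6→A_1: (-3)(4) − (0)(6) = -12
Σ = -91
Area = |Σ|/2 = 45.5.

45.5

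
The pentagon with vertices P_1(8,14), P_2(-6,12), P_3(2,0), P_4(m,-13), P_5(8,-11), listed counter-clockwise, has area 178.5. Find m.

7

The doubled signed area Σ (x_i y_{i+1} − x_{i+1} y_i) is linear in m.
With m=0 it equals 434; the coefficient of m is -11 (from the two edges through P_4).
So -11·m + 434 = 2·178.5 = 357 ⇒ m = 7.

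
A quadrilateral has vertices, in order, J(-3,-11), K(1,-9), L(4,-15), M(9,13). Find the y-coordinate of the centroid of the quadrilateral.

-293/93

Apply the shoelace formula. First the cross-terms c_i = x_i·y_{i+1} − x_{i+1}·y_i:
  38, 21, 187, -60  ⇒  2A = 186, A = 93.
Then Σ (y_i + y_{i+1})·c_i = -1758, so ȳ = -1758 / (6·93) = -293/93.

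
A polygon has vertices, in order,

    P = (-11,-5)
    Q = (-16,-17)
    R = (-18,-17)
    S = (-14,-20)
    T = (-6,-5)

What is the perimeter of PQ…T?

42

|PQ| = √((-5)² + (-12)²) = √169 = 13
|QR| = √((-2)² + (0)²) = √4 = 2
|RS| = √((4)² + (-3)²) = √25 = 5
|ST| = √((8)² + (15)²) = √289 = 17
|TP| = √((-5)² + (0)²) = √25 = 5
Perimeter = 13 + 2 + 5 + 17 + 5 = 42.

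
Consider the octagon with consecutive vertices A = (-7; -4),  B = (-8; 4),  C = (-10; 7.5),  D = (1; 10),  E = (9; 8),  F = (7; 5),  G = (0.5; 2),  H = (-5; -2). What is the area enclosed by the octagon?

Σ = (-60) + (-20) + (-107.5) + (-82) + (-11) + (11.5) + (9) + (6) = -254
Area = |Σ|/2 = 127.

127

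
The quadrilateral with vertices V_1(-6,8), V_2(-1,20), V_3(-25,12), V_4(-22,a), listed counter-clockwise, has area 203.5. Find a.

3

The doubled signed area Σ (x_i y_{i+1} − x_{i+1} y_i) is linear in a.
With a=0 it equals 464; the coefficient of a is -19 (from the two edges through V_4).
So -19·a + 464 = 2·203.5 = 407 ⇒ a = 3.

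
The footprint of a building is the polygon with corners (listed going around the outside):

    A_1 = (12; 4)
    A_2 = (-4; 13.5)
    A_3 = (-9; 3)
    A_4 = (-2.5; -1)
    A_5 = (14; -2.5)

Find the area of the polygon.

205.125

Cross-terms: 178, 109.5, 16.5, 20.25, 86  ⇒  Σ = 410.25
Area = |Σ|/2 = 205.125.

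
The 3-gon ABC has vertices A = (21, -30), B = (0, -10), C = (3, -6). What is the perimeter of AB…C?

|AB| = √((-21)² + (20)²) = √841 = 29
|BC| = √((3)² + (4)²) = √25 = 5
|CA| = √((18)² + (-24)²) = √900 = 30
Perimeter = 29 + 5 + 30 = 64.

64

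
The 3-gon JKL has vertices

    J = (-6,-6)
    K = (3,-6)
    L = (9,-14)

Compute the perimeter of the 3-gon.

|JK| = √((9)² + (0)²) = √81 = 9
|KL| = √((6)² + (-8)²) = √100 = 10
|LJ| = √((-15)² + (8)²) = √289 = 17
Perimeter = 9 + 10 + 17 = 36.

36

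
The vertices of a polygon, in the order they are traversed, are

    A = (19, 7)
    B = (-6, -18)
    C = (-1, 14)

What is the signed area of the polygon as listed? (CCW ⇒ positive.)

Apply the shoelace formula: 2A = Σ (x_i·y_{i+1} − x_{i+1}·y_i), indices taken mod 3.
Cross-terms: -300, -102, -273  ⇒  Σ = -675
Signed area = Σ/2 = -337.5 (negative ⇒ clockwise traversal).

-337.5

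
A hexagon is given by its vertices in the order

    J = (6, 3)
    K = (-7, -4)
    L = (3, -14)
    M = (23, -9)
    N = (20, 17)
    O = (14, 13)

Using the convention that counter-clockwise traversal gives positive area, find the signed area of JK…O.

479.5

Σ = (-3) + (110) + (295) + (571) + (22) + (-36) = 959
Signed area = Σ/2 = 479.5 (positive ⇒ counter-clockwise traversal).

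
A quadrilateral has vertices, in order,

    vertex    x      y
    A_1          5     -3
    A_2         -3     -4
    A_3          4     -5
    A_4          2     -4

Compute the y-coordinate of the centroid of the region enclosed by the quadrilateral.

-4

Apply the surveyor's formula. First the cross-terms c_i = x_i·y_{i+1} − x_{i+1}·y_i:
  -29, 31, -6, 14  ⇒  2A = 10, A = 5.
Then Σ (y_i + y_{i+1})·c_i = -120, so ȳ = -120 / (6·5) = -4.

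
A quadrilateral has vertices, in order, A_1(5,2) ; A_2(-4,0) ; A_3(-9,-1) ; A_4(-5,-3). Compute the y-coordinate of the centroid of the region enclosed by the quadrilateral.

Apply the shoelace formula. First the cross-terms c_i = x_i·y_{i+1} − x_{i+1}·y_i:
  8, 4, 22, 5  ⇒  2A = 39, A = 19.5.
Then Σ (y_i + y_{i+1})·c_i = -81, so ȳ = -81 / (6·19.5) = -9/13.

-9/13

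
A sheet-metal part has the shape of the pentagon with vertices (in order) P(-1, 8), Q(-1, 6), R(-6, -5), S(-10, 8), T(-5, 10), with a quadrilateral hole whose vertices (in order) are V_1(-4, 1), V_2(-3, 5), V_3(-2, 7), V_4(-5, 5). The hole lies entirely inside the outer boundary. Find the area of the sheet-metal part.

66.5

Outer boundary:
Cross-terms: 2, 41, -98, -60, -30  ⇒  Σ = -145
Area = |Σ|/2 = 72.5.
Hole:
Apply the shoelace formula: 2A = Σ (x_i·y_{i+1} − x_{i+1}·y_i), indices taken mod 4.
Σ = (-17) + (-11) + (25) + (15) = 12
Area = |Σ|/2 = 6.
Net area = 72.5 − 6 = 66.5.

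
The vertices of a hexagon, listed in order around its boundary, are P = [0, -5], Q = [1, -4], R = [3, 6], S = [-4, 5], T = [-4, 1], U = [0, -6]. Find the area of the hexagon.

51

Σ = (5) + (18) + (39) + (16) + (24) + (0) = 102
Area = |Σ|/2 = 51.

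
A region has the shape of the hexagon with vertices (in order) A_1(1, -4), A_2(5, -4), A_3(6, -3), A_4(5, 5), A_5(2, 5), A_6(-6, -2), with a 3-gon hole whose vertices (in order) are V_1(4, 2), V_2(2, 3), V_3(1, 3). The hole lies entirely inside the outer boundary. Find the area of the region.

Outer boundary:
Σ = (16) + (9) + (45) + (15) + (26) + (26) = 137
Area = |Σ|/2 = 68.5.
Hole:
Σ = (8) + (3) + (-10) = 1
Area = |Σ|/2 = 0.5.
Net area = 68.5 − 0.5 = 68.

68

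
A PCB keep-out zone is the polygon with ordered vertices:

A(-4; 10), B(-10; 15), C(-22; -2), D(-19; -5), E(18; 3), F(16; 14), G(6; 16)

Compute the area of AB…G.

497.5

Apply the surveyor's formula: 2A = Σ (x_i·y_{i+1} − x_{i+1}·y_i), indices taken mod 7.
Σ = (40) + (350) + (72) + (33) + (204) + (172) + (124) = 995
Area = |Σ|/2 = 497.5.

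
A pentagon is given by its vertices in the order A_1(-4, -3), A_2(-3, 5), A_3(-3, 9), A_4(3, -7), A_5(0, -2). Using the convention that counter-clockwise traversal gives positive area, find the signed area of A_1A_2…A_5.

-30.5

Apply the shoelace formula: 2A = Σ (x_i·y_{i+1} − x_{i+1}·y_i), indices taken mod 5.
Cross-terms: -29, -12, -6, -6, -8  ⇒  Σ = -61
Signed area = Σ/2 = -30.5 (negative ⇒ clockwise traversal).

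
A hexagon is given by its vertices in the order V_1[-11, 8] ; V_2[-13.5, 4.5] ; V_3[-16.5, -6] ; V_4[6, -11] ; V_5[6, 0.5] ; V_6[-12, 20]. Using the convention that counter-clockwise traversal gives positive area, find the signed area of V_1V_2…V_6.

Cross-terms: 58.5, 155.25, 217.5, 69, 126, 124  ⇒  Σ = 750.25
Signed area = Σ/2 = 375.125 (positive ⇒ counter-clockwise traversal).

375.125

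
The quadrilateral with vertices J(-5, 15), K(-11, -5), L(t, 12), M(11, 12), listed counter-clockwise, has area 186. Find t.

13

Write out the shoelace sum; only the two edges meeting at L involve t:
2·Area = [((-11)·12 − t·(-5)) + (t·12 − 11·12)] + 415
       = 17·t + 151 = 372
⇒ t = 13.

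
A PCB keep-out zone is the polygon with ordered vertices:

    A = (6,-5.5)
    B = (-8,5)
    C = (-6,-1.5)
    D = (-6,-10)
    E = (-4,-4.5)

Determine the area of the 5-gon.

Apply Gauss's area formula: 2A = Σ (x_i·y_{i+1} − x_{i+1}·y_i), indices taken mod 5.
Σ = (-14) + (42) + (51) + (-13) + (49) = 115
Area = |Σ|/2 = 57.5.

57.5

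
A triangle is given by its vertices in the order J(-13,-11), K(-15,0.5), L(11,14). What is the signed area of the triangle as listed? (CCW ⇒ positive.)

Apply Gauss's area formula: 2A = Σ (x_i·y_{i+1} − x_{i+1}·y_i), indices taken mod 3.
Σ = (-171.5) + (-215.5) + (61) = -326
Signed area = Σ/2 = -163 (negative ⇒ clockwise traversal).

-163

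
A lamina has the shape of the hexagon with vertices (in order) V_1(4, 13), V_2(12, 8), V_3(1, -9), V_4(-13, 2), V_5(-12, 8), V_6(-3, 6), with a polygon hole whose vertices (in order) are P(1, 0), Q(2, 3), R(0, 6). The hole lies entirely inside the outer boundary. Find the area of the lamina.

268.5

Outer boundary:
Apply the shoelace (surveyor's) formula: 2A = Σ (x_i·y_{i+1} − x_{i+1}·y_i), indices taken mod 6.
Cross-terms: -124, -116, -115, -80, -48, -63  ⇒  Σ = -546
Area = |Σ|/2 = 273.
Hole:
Apply the surveyor's formula: 2A = Σ (x_i·y_{i+1} − x_{i+1}·y_i), indices taken mod 3.
P→Q: (1)(3) − (2)(0) = 3
Q→R: (2)(6) − (0)(3) = 12
R→P: (0)(0) − (1)(6) = -6
Σ = 9
Area = |Σ|/2 = 4.5.
Net area = 273 − 4.5 = 268.5.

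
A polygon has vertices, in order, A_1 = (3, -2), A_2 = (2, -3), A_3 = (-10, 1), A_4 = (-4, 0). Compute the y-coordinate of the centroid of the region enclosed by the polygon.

Apply the shoelace formula. First the cross-terms c_i = x_i·y_{i+1} − x_{i+1}·y_i:
  -5, -28, 4, 8  ⇒  2A = -21, A = -10.5.
Then Σ (y_i + y_{i+1})·c_i = 69, so ȳ = 69 / (6·(-10.5)) = -23/21.

-23/21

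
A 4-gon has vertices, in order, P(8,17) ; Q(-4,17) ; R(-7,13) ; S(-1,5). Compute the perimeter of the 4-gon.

42

|PQ| = √((-12)² + (0)²) = √144 = 12
|QR| = √((-3)² + (-4)²) = √25 = 5
|RS| = √((6)² + (-8)²) = √100 = 10
|SP| = √((9)² + (12)²) = √225 = 15
Perimeter = 12 + 5 + 10 + 15 = 42.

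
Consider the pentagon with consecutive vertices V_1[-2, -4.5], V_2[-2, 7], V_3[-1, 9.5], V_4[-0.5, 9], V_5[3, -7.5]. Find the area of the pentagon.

Apply the shoelace formula: 2A = Σ (x_i·y_{i+1} − x_{i+1}·y_i), indices taken mod 5.
Cross-terms: -23, -12, -4.25, -23.25, -28.5  ⇒  Σ = -91
Area = |Σ|/2 = 45.5.

45.5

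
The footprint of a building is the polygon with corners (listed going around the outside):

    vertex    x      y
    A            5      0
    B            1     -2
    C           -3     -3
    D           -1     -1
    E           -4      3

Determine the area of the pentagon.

20.5

Apply the shoelace (surveyor's) formula: 2A = Σ (x_i·y_{i+1} − x_{i+1}·y_i), indices taken mod 5.
Σ = (-10) + (-9) + (0) + (-7) + (-15) = -41
Area = |Σ|/2 = 20.5.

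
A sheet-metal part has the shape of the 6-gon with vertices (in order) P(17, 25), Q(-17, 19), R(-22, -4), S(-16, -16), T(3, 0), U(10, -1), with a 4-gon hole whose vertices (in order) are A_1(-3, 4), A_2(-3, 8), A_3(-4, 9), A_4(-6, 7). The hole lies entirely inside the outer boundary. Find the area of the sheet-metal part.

Outer boundary:
Apply the surveyor's formula: 2A = Σ (x_i·y_{i+1} − x_{i+1}·y_i), indices taken mod 6.
Σ = (748) + (486) + (288) + (48) + (-3) + (267) = 1834
Area = |Σ|/2 = 917.
Hole:
Σ = (-12) + (5) + (26) + (-3) = 16
Area = |Σ|/2 = 8.
Net area = 917 − 8 = 909.

909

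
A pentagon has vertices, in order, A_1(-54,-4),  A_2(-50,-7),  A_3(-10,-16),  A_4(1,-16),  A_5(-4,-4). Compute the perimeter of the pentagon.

|A_1A_2| = √((4)² + (-3)²) = √25 = 5
|A_2A_3| = √((40)² + (-9)²) = √1681 = 41
|A_3A_4| = √((11)² + (0)²) = √121 = 11
|A_4A_5| = √((-5)² + (12)²) = √169 = 13
|A_5A_1| = √((-50)² + (0)²) = √2500 = 50
Perimeter = 5 + 41 + 11 + 13 + 50 = 120.

120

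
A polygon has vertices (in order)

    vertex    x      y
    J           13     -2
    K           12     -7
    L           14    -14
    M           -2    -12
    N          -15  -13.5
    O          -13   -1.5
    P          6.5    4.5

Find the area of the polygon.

379.625

Σ = (-67) + (-70) + (-196) + (-153) + (-153) + (-48.75) + (-71.5) = -759.25
Area = |Σ|/2 = 379.625.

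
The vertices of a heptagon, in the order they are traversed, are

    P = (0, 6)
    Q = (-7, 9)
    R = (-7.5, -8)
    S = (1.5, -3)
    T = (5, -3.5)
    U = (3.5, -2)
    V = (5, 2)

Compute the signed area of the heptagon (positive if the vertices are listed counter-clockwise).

129.5

Σ = (42) + (123.5) + (34.5) + (9.75) + (2.25) + (17) + (30) = 259
Signed area = Σ/2 = 129.5 (positive ⇒ counter-clockwise traversal).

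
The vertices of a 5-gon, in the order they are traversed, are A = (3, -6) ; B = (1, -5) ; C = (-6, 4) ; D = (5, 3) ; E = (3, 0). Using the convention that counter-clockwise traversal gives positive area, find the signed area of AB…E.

Σ = (-9) + (-26) + (-38) + (-9) + (-18) = -100
Signed area = Σ/2 = -50 (negative ⇒ clockwise traversal).

-50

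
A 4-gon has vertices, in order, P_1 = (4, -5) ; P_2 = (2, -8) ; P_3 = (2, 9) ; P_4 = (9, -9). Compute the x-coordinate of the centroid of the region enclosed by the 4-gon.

Apply the shoelace (surveyor's) formula. First the cross-terms c_i = x_i·y_{i+1} − x_{i+1}·y_i:
  -22, 34, -99, -9  ⇒  2A = -96, A = -48.
Then Σ (x_i + x_{i+1})·c_i = -1202, so x̄ = -1202 / (6·(-48)) = 601/144.

601/144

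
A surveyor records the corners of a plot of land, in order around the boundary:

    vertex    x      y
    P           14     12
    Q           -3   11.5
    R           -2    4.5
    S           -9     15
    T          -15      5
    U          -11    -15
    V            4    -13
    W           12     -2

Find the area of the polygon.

Apply Gauss's area formula: 2A = Σ (x_i·y_{i+1} − x_{i+1}·y_i), indices taken mod 8.
Σ = (197) + (9.5) + (10.5) + (180) + (280) + (203) + (148) + (172) = 1200
Area = |Σ|/2 = 600.

600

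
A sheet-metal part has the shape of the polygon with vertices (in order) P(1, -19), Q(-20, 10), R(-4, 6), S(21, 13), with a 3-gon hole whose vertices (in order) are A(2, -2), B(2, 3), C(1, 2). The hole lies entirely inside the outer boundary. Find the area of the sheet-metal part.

517.5

Outer boundary:
Apply the surveyor's formula: 2A = Σ (x_i·y_{i+1} − x_{i+1}·y_i), indices taken mod 4.
P→Q: (1)(10) − (-20)(-19) = -370
Q→R: (-20)(6) − (-4)(10) = -80
R→S: (-4)(13) − (21)(6) = -178
S→P: (21)(-19) − (1)(13) = -412
Σ = -1040
Area = |Σ|/2 = 520.
Hole:
Σ = (10) + (1) + (-6) = 5
Area = |Σ|/2 = 2.5.
Net area = 520 − 2.5 = 517.5.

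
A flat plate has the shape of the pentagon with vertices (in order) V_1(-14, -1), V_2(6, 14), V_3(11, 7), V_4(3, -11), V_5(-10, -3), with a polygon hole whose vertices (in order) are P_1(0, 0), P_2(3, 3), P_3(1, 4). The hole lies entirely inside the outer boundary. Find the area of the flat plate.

293

Outer boundary:
Cross-terms: -190, -112, -142, -119, -32  ⇒  Σ = -595
Area = |Σ|/2 = 297.5.
Hole:
P_1→P_2: (0)(3) − (3)(0) = 0
P_2→P_3: (3)(4) − (1)(3) = 9
P_3→P_1: (1)(0) − (0)(4) = 0
Σ = 9
Area = |Σ|/2 = 4.5.
Net area = 297.5 − 4.5 = 293.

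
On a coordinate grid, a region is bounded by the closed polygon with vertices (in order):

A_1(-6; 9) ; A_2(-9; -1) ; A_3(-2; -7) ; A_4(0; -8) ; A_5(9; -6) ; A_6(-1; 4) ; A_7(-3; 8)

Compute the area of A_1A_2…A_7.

145.5

Apply Gauss's area formula: 2A = Σ (x_i·y_{i+1} − x_{i+1}·y_i), indices taken mod 7.
A_1→A_2: (-6)(-1) − (-9)(9) = 87
A_2→A_3: (-9)(-7) − (-2)(-1) = 61
A_3→A_4: (-2)(-8) − (0)(-7) = 16
A_4→A_5: (0)(-6) − (9)(-8) = 72
A_5→A_6: (9)(4) − (-1)(-6) = 30
A_6→A_7: (-1)(8) − (-3)(4) = 4
A_7→A_1: (-3)(9) − (-6)(8) = 21
Σ = 291
Area = |Σ|/2 = 145.5.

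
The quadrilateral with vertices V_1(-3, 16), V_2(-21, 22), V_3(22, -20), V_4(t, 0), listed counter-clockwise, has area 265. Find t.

The doubled signed area Σ (x_i y_{i+1} − x_{i+1} y_i) is linear in t.
With t=0 it equals 206; the coefficient of t is 36 (from the two edges through V_4).
So 36·t + 206 = 2·265 = 530 ⇒ t = 9.

9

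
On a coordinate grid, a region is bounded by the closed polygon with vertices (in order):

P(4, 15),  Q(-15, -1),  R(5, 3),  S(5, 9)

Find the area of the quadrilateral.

125

Apply Gauss's area formula: 2A = Σ (x_i·y_{i+1} − x_{i+1}·y_i), indices taken mod 4.
Σ = (221) + (-40) + (30) + (39) = 250
Area = |Σ|/2 = 125.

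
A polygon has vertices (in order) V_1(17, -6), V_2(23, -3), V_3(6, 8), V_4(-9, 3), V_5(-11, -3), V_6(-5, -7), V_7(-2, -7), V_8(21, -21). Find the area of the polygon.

471

Cross-terms: 87, 202, 90, 60, 62, 21, 189, 231  ⇒  Σ = 942
Area = |Σ|/2 = 471.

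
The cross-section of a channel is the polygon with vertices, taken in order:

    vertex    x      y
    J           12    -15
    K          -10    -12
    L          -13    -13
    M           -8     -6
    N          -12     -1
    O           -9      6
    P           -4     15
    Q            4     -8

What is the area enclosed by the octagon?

297

Cross-terms: -294, -26, -26, -64, -81, -111, -28, 36  ⇒  Σ = -594
Area = |Σ|/2 = 297.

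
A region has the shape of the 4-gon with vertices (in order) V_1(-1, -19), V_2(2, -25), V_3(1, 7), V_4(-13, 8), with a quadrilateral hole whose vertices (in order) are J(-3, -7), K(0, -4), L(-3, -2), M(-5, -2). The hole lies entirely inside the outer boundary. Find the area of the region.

215.5

Outer boundary:
Σ = (63) + (39) + (99) + (255) = 456
Area = |Σ|/2 = 228.
Hole:
Apply the shoelace (surveyor's) formula: 2A = Σ (x_i·y_{i+1} − x_{i+1}·y_i), indices taken mod 4.
Σ = (12) + (-12) + (-4) + (29) = 25
Area = |Σ|/2 = 12.5.
Net area = 228 − 12.5 = 215.5.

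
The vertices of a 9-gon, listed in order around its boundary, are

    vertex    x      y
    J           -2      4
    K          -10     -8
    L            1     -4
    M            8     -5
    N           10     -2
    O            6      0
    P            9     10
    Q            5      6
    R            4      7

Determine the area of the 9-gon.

Apply Gauss's area formula: 2A = Σ (x_i·y_{i+1} − x_{i+1}·y_i), indices taken mod 9.
J→K: (-2)(-8) − (-10)(4) = 56
K→L: (-10)(-4) − (1)(-8) = 48
L→M: (1)(-5) − (8)(-4) = 27
M→N: (8)(-2) − (10)(-5) = 34
N→O: (10)(0) − (6)(-2) = 12
O→P: (6)(10) − (9)(0) = 60
P→Q: (9)(6) − (5)(10) = 4
Q→R: (5)(7) − (4)(6) = 11
R→J: (4)(4) − (-2)(7) = 30
Σ = 282
Area = |Σ|/2 = 141.

141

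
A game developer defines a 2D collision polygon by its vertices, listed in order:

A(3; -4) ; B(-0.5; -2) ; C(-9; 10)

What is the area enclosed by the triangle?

12.5

Apply the shoelace formula: 2A = Σ (x_i·y_{i+1} − x_{i+1}·y_i), indices taken mod 3.
A→B: (3)(-2) − (-0.5)(-4) = -8
B→C: (-0.5)(10) − (-9)(-2) = -23
C→A: (-9)(-4) − (3)(10) = 6
Σ = -25
Area = |Σ|/2 = 12.5.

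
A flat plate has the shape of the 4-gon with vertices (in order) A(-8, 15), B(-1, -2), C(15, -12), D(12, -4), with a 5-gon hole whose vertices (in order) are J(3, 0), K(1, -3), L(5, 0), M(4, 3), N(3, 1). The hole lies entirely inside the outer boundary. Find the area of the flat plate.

146

Outer boundary:
Cross-terms: 31, 42, 84, 148  ⇒  Σ = 305
Area = |Σ|/2 = 152.5.
Hole:
Apply the shoelace formula: 2A = Σ (x_i·y_{i+1} − x_{i+1}·y_i), indices taken mod 5.
Cross-terms: -9, 15, 15, -5, -3  ⇒  Σ = 13
Area = |Σ|/2 = 6.5.
Net area = 152.5 − 6.5 = 146.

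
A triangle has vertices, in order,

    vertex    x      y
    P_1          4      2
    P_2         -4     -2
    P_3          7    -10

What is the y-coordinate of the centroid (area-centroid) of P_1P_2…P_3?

Apply Gauss's area formula. First the cross-terms c_i = x_i·y_{i+1} − x_{i+1}·y_i:
  0, 54, 54  ⇒  2A = 108, A = 54.
Then Σ (y_i + y_{i+1})·c_i = -1080, so ȳ = -1080 / (6·54) = -10/3.

-10/3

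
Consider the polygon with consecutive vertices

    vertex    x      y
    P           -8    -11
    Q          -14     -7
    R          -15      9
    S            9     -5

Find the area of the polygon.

Apply the shoelace formula: 2A = Σ (x_i·y_{i+1} − x_{i+1}·y_i), indices taken mod 4.
Σ = (-98) + (-231) + (-6) + (-139) = -474
Area = |Σ|/2 = 237.

237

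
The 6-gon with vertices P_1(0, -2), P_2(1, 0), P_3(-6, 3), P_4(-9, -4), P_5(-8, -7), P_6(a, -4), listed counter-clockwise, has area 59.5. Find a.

0

The doubled signed area Σ (x_i y_{i+1} − x_{i+1} y_i) is linear in a.
With a=0 it equals 119; the coefficient of a is 5 (from the two edges through P_6).
So 5·a + 119 = 2·59.5 = 119 ⇒ a = 0.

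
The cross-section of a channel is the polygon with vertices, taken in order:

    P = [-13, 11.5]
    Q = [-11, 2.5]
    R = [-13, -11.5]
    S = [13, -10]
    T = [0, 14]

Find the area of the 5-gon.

Σ = (94) + (159) + (279.5) + (182) + (182) = 896.5
Area = |Σ|/2 = 448.25.

448.25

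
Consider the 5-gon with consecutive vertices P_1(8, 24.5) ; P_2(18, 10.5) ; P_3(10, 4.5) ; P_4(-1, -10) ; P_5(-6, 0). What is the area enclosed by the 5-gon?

Σ = (-357) + (-24) + (-95.5) + (-60) + (-147) = -683.5
Area = |Σ|/2 = 341.75.

341.75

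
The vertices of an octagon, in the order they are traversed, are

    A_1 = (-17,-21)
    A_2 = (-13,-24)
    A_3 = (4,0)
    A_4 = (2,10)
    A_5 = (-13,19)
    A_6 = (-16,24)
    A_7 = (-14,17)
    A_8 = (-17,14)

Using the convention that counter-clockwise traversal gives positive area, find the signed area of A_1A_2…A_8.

Apply Gauss's area formula: 2A = Σ (x_i·y_{i+1} − x_{i+1}·y_i), indices taken mod 8.
Σ = (135) + (96) + (40) + (168) + (-8) + (64) + (93) + (595) = 1183
Signed area = Σ/2 = 591.5 (positive ⇒ counter-clockwise traversal).

591.5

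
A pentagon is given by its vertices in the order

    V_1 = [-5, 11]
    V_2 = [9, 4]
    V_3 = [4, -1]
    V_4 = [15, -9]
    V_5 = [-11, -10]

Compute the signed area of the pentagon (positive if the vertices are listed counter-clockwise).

-292.5

Apply Gauss's area formula: 2A = Σ (x_i·y_{i+1} − x_{i+1}·y_i), indices taken mod 5.
Cross-terms: -119, -25, -21, -249, -171  ⇒  Σ = -585
Signed area = Σ/2 = -292.5 (negative ⇒ clockwise traversal).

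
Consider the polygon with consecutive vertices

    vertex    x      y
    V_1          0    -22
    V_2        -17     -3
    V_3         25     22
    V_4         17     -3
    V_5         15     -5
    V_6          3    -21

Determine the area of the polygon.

Apply the surveyor's formula: 2A = Σ (x_i·y_{i+1} − x_{i+1}·y_i), indices taken mod 6.
Σ = (-374) + (-299) + (-449) + (-40) + (-300) + (-66) = -1528
Area = |Σ|/2 = 764.

764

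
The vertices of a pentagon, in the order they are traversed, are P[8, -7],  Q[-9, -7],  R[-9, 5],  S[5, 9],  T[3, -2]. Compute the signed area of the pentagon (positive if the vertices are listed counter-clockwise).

Σ = (-119) + (-108) + (-106) + (-37) + (-5) = -375
Signed area = Σ/2 = -187.5 (negative ⇒ clockwise traversal).

-187.5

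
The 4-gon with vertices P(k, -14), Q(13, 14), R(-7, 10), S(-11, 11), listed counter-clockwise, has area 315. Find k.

11

The doubled signed area Σ (x_i y_{i+1} − x_{i+1} y_i) is linear in k.
With k=0 it equals 597; the coefficient of k is 3 (from the two edges through P).
So 3·k + 597 = 2·315 = 630 ⇒ k = 11.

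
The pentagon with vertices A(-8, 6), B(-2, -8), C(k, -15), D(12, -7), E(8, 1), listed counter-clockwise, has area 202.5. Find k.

-5

Write out the shoelace sum; only the two edges meeting at C involve k:
2·Area = [((-2)·(-15) − k·(-8)) + (k·(-7) − 12·(-15))] + 200
       = 1·k + 410 = 405
⇒ k = -5.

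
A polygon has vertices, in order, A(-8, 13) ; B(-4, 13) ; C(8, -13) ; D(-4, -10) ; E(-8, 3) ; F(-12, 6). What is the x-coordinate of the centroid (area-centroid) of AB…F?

-53/21

Apply the surveyor's formula. First the cross-terms c_i = x_i·y_{i+1} − x_{i+1}·y_i:
  -52, -52, -132, -92, -12, -108  ⇒  2A = -448, A = -224.
Then Σ (x_i + x_{i+1})·c_i = 3392, so x̄ = 3392 / (6·(-224)) = -53/21.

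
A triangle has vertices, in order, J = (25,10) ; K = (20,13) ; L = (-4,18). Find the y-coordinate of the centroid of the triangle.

41/3

Apply the shoelace (surveyor's) formula. First the cross-terms c_i = x_i·y_{i+1} − x_{i+1}·y_i:
  125, 412, -490  ⇒  2A = 47, A = 23.5.
Then Σ (y_i + y_{i+1})·c_i = 1927, so ȳ = 1927 / (6·23.5) = 41/3.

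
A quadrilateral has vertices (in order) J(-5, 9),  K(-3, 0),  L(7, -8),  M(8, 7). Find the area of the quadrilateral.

135.5

Apply the shoelace (surveyor's) formula: 2A = Σ (x_i·y_{i+1} − x_{i+1}·y_i), indices taken mod 4.
J→K: (-5)(0) − (-3)(9) = 27
K→L: (-3)(-8) − (7)(0) = 24
L→M: (7)(7) − (8)(-8) = 113
M→J: (8)(9) − (-5)(7) = 107
Σ = 271
Area = |Σ|/2 = 135.5.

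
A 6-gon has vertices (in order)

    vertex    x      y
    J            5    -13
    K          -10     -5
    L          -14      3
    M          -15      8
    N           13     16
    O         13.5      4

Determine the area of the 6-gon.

512.75

Σ = (-155) + (-100) + (-67) + (-344) + (-164) + (-195.5) = -1025.5
Area = |Σ|/2 = 512.75.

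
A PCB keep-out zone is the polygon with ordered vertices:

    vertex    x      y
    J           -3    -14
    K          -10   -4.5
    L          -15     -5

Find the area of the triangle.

25.5

J→K: (-3)(-4.5) − (-10)(-14) = -126.5
K→L: (-10)(-5) − (-15)(-4.5) = -17.5
L→J: (-15)(-14) − (-3)(-5) = 195
Σ = 51
Area = |Σ|/2 = 25.5.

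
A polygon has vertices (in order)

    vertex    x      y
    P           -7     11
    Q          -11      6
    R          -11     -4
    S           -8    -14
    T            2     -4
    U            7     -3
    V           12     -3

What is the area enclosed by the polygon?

Apply the shoelace (surveyor's) formula: 2A = Σ (x_i·y_{i+1} − x_{i+1}·y_i), indices taken mod 7.
Σ = (79) + (110) + (122) + (60) + (22) + (15) + (111) = 519
Area = |Σ|/2 = 259.5.

259.5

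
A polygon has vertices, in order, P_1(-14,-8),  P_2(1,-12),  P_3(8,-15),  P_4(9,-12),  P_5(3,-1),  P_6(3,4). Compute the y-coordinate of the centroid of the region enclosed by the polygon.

Apply Gauss's area formula. First the cross-terms c_i = x_i·y_{i+1} − x_{i+1}·y_i:
  176, 81, 39, 27, 15, 32  ⇒  2A = 370, A = 185.
Then Σ (y_i + y_{i+1})·c_i = -7194, so ȳ = -7194 / (6·185) = -1199/185.

-1199/185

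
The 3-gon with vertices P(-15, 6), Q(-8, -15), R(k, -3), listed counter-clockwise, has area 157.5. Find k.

3

Write out the shoelace sum; only the two edges meeting at R involve k:
2·Area = [((-8)·(-3) − k·(-15)) + (k·6 − (-15)·(-3))] + 273
       = 21·k + 252 = 315
⇒ k = 3.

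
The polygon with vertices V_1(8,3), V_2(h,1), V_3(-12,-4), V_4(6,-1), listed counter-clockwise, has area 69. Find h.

The doubled signed area Σ (x_i y_{i+1} − x_{i+1} y_i) is linear in h.
With h=0 it equals 82; the coefficient of h is -7 (from the two edges through V_2).
So -7·h + 82 = 2·69 = 138 ⇒ h = -8.

-8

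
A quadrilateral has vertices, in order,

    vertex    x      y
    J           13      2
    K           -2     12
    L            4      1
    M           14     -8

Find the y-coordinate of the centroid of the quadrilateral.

40/21

Apply Gauss's area formula. First the cross-terms c_i = x_i·y_{i+1} − x_{i+1}·y_i:
  160, -50, -46, 132  ⇒  2A = 196, A = 98.
Then Σ (y_i + y_{i+1})·c_i = 1120, so ȳ = 1120 / (6·98) = 40/21.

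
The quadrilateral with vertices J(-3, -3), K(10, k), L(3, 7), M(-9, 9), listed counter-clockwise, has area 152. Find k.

-10

Write out the shoelace sum; only the two edges meeting at K involve k:
2·Area = [((-3)·k − 10·(-3)) + (10·7 − 3·k)] + 144
       = -6·k + 244 = 304
⇒ k = -10.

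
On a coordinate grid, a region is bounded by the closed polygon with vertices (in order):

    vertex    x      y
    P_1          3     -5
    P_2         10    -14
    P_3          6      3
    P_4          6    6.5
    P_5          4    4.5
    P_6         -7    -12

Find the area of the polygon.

99.25

Apply the surveyor's formula: 2A = Σ (x_i·y_{i+1} − x_{i+1}·y_i), indices taken mod 6.
Σ = (8) + (114) + (21) + (1) + (-16.5) + (71) = 198.5
Area = |Σ|/2 = 99.25.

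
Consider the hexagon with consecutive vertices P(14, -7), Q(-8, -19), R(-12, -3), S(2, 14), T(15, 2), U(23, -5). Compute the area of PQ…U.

553

Apply Gauss's area formula: 2A = Σ (x_i·y_{i+1} − x_{i+1}·y_i), indices taken mod 6.
Cross-terms: -322, -204, -162, -206, -121, -91  ⇒  Σ = -1106
Area = |Σ|/2 = 553.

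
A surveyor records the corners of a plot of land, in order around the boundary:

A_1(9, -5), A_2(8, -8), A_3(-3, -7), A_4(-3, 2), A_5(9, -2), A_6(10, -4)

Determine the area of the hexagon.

Apply the shoelace formula: 2A = Σ (x_i·y_{i+1} − x_{i+1}·y_i), indices taken mod 6.
Cross-terms: -32, -80, -27, -12, -16, -14  ⇒  Σ = -181
Area = |Σ|/2 = 90.5.

90.5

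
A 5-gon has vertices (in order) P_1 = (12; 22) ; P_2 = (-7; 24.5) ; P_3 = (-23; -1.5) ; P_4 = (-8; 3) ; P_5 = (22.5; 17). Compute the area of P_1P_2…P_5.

Apply the shoelace formula: 2A = Σ (x_i·y_{i+1} − x_{i+1}·y_i), indices taken mod 5.
Σ = (448) + (574) + (-81) + (-203.5) + (291) = 1028.5
Area = |Σ|/2 = 514.25.

514.25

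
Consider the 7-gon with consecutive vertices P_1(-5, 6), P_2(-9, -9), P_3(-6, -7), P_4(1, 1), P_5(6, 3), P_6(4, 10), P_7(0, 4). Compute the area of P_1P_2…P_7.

Apply the shoelace formula: 2A = Σ (x_i·y_{i+1} − x_{i+1}·y_i), indices taken mod 7.
Cross-terms: 99, 9, 1, -3, 48, 16, 20  ⇒  Σ = 190
Area = |Σ|/2 = 95.

95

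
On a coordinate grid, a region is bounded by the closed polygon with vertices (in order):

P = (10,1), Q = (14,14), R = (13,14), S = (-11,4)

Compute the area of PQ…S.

Apply the shoelace formula: 2A = Σ (x_i·y_{i+1} − x_{i+1}·y_i), indices taken mod 4.
P→Q: (10)(14) − (14)(1) = 126
Q→R: (14)(14) − (13)(14) = 14
R→S: (13)(4) − (-11)(14) = 206
S→P: (-11)(1) − (10)(4) = -51
Σ = 295
Area = |Σ|/2 = 147.5.

147.5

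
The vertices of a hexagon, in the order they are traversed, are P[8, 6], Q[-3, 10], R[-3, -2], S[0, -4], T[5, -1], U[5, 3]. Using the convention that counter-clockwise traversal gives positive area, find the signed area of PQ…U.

Σ = (98) + (36) + (12) + (20) + (20) + (6) = 192
Signed area = Σ/2 = 96 (positive ⇒ counter-clockwise traversal).

96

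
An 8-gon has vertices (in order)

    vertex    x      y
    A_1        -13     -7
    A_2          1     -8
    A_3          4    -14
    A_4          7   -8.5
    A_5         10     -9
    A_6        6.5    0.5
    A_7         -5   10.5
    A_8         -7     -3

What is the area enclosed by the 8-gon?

Apply the surveyor's formula: 2A = Σ (x_i·y_{i+1} − x_{i+1}·y_i), indices taken mod 8.
Σ = (111) + (18) + (64) + (22) + (63.5) + (70.75) + (88.5) + (10) = 447.75
Area = |Σ|/2 = 223.875.

223.875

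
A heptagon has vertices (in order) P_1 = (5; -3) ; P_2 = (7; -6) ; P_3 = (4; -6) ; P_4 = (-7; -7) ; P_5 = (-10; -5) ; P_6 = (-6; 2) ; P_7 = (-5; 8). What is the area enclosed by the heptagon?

122.5

Σ = (-9) + (-18) + (-70) + (-35) + (-50) + (-38) + (-25) = -245
Area = |Σ|/2 = 122.5.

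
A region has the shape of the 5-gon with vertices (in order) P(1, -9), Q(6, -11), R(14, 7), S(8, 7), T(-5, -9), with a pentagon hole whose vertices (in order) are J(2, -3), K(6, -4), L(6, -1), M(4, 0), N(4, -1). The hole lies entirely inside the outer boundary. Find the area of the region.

140

Outer boundary:
Apply the shoelace (surveyor's) formula: 2A = Σ (x_i·y_{i+1} − x_{i+1}·y_i), indices taken mod 5.
Σ = (43) + (196) + (42) + (-37) + (54) = 298
Area = |Σ|/2 = 149.
Hole:
Apply the surveyor's formula: 2A = Σ (x_i·y_{i+1} − x_{i+1}·y_i), indices taken mod 5.
Σ = (10) + (18) + (4) + (-4) + (-10) = 18
Area = |Σ|/2 = 9.
Net area = 149 − 9 = 140.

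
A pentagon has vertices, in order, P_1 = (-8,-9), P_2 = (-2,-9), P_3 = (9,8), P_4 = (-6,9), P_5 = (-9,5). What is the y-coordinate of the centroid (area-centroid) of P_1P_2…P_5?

Apply the shoelace formula. First the cross-terms c_i = x_i·y_{i+1} − x_{i+1}·y_i:
  54, 65, 129, 51, 121  ⇒  2A = 420, A = 210.
Then Σ (y_i + y_{i+1})·c_i = 1386, so ȳ = 1386 / (6·210) = 1.1.

1.1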